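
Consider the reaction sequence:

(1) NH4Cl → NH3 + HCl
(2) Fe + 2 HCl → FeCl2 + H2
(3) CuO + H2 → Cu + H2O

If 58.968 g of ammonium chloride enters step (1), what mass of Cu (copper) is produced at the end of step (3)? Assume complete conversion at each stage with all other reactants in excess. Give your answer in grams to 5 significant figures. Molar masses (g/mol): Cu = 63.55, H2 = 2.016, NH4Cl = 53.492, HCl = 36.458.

n(NH4Cl) = 58.968 / 53.492 = 1.10237 mol.
Reaction (1): NH4Cl→HCl ratio 1:1 ⇒ n(HCl) = 1.10237 mol.
Reaction (2): HCl→H2 ratio 2:1 ⇒ n(H2) = 0.551185 mol.
Reaction (3): H2→Cu ratio 1:1 ⇒ n(Cu) = 0.551185 mol.
Mass of Cu = 0.551185 × 63.55 = 35.0278 g.

35.028 g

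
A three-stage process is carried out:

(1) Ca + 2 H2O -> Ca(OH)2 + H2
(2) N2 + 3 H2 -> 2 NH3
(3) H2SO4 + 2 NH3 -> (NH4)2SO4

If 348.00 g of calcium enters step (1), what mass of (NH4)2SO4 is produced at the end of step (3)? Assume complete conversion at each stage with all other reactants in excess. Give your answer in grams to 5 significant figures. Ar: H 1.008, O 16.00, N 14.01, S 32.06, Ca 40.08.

382.45 g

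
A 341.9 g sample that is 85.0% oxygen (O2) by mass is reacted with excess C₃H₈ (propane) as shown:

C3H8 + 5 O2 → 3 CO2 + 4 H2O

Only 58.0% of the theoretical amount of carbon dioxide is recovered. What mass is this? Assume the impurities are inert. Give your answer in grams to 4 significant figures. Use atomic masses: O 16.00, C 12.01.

Pure O2 available = 341.9 g × 0.850 = 290.61 g.
M(O2) = 2(16.00) = 32.00 g/mol.
M(CO2) = 12.01 + 2(16.00) = 44.01 g/mol.
n(O2) = 290.61 g / 32.00 g/mol = 9.0817 mol.
From the equation the O2:CO2 mole ratio is 5:3, so n(CO2) = 9.0817 × 3/5 = 5.4490 mol.
Mass of CO2 = 5.4490 mol × 44.01 g/mol = 239.81 g.
Actual mass collected = 239.81 g × 0.580 = 139.09 g.

139.1 g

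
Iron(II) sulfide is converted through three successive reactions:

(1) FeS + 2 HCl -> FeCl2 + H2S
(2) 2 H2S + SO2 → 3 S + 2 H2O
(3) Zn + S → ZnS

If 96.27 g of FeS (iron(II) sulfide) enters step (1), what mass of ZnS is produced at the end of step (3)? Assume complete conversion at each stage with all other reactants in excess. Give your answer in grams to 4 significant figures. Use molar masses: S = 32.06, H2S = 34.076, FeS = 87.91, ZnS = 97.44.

n(FeS) = 96.27 / 87.91 = 1.0951 mol.
Reaction (1): FeS→H2S ratio 1:1 ⇒ n(H2S) = 1.0951 mol.
Reaction (2): H2S→S ratio 2:3 ⇒ n(S) = 1.6426 mol.
Reaction (3): S→ZnS ratio 1:1 ⇒ n(ZnS) = 1.6426 mol.
Mass of ZnS = 1.6426 × 97.44 = 160.06 g.

160.1 g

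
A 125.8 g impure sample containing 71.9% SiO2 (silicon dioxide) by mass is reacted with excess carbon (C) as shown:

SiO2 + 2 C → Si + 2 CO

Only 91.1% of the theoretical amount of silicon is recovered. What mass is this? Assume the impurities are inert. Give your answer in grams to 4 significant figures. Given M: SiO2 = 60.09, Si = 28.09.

Pure SiO2 available = 125.8 g × 0.719 = 90.450 g.
n(SiO2) = 90.450 g / 60.09 g/mol = 1.5052 mol.
From the equation the SiO2:Si mole ratio is 1:1, so n(Si) = 1.5052 × 1/1 = 1.5052 mol.
Mass of Si = 1.5052 mol × 28.09 g/mol = 42.282 g.
Actual mass collected = 42.282 g × 0.911 = 38.519 g.

38.52 g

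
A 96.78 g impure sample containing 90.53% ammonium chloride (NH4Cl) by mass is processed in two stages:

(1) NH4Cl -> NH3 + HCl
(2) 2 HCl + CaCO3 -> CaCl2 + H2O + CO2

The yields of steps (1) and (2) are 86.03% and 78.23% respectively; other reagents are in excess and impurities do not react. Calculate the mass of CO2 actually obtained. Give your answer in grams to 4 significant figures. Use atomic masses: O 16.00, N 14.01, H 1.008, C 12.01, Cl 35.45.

24.26 g

Pure NH4Cl = 96.78 × 0.9053 = 87.615 g.
M(NH4Cl) = 14.01 + 4(1.008) + 35.45 = 53.492 g/mol.
M(CO2) = 12.01 + 2(16.00) = 44.01 g/mol.
n(NH4Cl) = 87.615 / 53.492 = 1.6379 mol.
Step 1 (NH4Cl:HCl = 1:1): theoretical n(HCl) = 1.6379 mol; at 86.03% yield, n(HCl) = 1.4091 mol.
Step 2 (HCl:CO2 = 2:1): theoretical n(CO2) = 0.70455 mol, so theoretical mass = 0.70455 × 44.01 = 31.007 g.
At 78.23% yield, actual mass of CO2 = 31.007 × 0.7823 = 24.257 g.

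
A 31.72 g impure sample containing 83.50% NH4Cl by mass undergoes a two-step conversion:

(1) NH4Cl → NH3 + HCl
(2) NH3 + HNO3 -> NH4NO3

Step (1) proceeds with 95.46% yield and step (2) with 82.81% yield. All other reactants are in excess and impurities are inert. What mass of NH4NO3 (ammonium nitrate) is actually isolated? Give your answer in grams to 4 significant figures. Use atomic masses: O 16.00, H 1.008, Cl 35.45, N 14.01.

31.33 g

Pure NH4Cl = 31.72 × 0.8350 = 26.486 g.
M(NH4Cl) = 14.01 + 4(1.008) + 35.45 = 53.492 g/mol.
M(NH4NO3) = 2(14.01) + 4(1.008) + 3(16.00) = 80.052 g/mol.
n(NH4Cl) = 26.486 / 53.492 = 0.49514 mol.
Step 1 (NH4Cl:NH3 = 1:1): theoretical n(NH3) = 0.49514 mol; at 95.46% yield, n(NH3) = 0.47266 mol.
Step 2 (NH3:NH4NO3 = 1:1): theoretical n(NH4NO3) = 0.47266 mol, so theoretical mass = 0.47266 × 80.052 = 37.838 g.
At 82.81% yield, actual mass of NH4NO3 = 37.838 × 0.8281 = 31.333 g.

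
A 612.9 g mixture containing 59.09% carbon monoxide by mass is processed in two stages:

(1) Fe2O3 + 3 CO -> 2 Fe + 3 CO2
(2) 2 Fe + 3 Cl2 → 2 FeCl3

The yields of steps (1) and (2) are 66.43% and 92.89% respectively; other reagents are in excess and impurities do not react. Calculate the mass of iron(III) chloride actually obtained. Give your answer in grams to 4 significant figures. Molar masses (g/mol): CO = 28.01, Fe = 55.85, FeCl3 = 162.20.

Pure CO = 612.9 × 0.5909 = 362.16 g.
n(CO) = 362.16 / 28.01 = 12.930 mol.
Step 1 (CO:Fe = 3:2): theoretical n(Fe) = 8.6198 mol; at 66.43% yield, n(Fe) = 5.7262 mol.
Step 2 (Fe:FeCl3 = 2:2): theoretical n(FeCl3) = 5.7262 mol, so theoretical mass = 5.7262 × 162.20 = 928.78 g.
At 92.89% yield, actual mass of FeCl3 = 928.78 × 0.9289 = 862.75 g.

862.7 g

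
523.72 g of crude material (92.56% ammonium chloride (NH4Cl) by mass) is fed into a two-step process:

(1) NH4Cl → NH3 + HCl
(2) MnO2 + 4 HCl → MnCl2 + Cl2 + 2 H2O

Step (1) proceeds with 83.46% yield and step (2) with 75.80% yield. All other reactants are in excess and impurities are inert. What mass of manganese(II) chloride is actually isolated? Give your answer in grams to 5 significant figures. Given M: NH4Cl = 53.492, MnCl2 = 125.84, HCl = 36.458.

180.36 g

Pure NH4Cl = 523.72 × 0.9256 = 484.755 g.
n(NH4Cl) = 484.755 / 53.492 = 9.06220 mol.
Step 1 (NH4Cl:HCl = 1:1): theoretical n(HCl) = 9.06220 mol; at 83.46% yield, n(HCl) = 7.56331 mol.
Step 2 (HCl:MnCl2 = 4:1): theoretical n(MnCl2) = 1.89083 mol, so theoretical mass = 1.89083 × 125.84 = 237.942 g.
At 75.80% yield, actual mass of MnCl2 = 237.942 × 0.7580 = 180.360 g.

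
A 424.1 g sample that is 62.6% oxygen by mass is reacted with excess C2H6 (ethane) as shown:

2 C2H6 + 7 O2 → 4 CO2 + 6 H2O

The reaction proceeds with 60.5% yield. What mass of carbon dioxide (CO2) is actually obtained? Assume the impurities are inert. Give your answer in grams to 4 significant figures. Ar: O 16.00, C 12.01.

Pure O2 available = 424.1 g × 0.626 = 265.49 g.
M(O2) = 2(16.00) = 32.00 g/mol.
M(CO2) = 12.01 + 2(16.00) = 44.01 g/mol.
n(O2) = 265.49 g / 32.00 g/mol = 8.2965 mol.
From the equation the O2:CO2 mole ratio is 7:4, so n(CO2) = 8.2965 × 4/7 = 4.7408 mol.
Mass of CO2 = 4.7408 mol × 44.01 g/mol = 208.64 g.
Actual mass collected = 208.64 g × 0.605 = 126.23 g.

126.2 g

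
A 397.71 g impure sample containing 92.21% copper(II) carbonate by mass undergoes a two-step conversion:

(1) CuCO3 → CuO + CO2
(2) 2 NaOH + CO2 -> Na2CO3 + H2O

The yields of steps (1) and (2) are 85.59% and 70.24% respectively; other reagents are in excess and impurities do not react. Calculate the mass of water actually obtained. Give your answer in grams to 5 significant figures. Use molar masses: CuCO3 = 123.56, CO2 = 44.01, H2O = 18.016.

Pure CuCO3 = 397.71 × 0.9221 = 366.728 g.
n(CuCO3) = 366.728 / 123.56 = 2.96802 mol.
Step 1 (CuCO3:CO2 = 1:1): theoretical n(CO2) = 2.96802 mol; at 85.59% yield, n(CO2) = 2.54033 mol.
Step 2 (CO2:H2O = 1:1): theoretical n(H2O) = 2.54033 mol, so theoretical mass = 2.54033 × 18.016 = 45.7665 g.
At 70.24% yield, actual mass of H2O = 45.7665 × 0.7024 = 32.1464 g.

32.146 g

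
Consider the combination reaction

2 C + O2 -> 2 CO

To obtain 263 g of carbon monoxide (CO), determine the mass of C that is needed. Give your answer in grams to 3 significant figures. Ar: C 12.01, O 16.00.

M(CO) = 12.01 + 16.00 = 28.01 g/mol.
M(C) = 12.01 g/mol.
n(CO) = 263.0 g / 28.01 g/mol = 9.390 mol.
From the equation the CO:C mole ratio is 2:2, so n(C) = 9.390 × 2/2 = 9.390 mol.
Mass of C = 9.390 mol × 12.01 g/mol = 112.8 g.

113 g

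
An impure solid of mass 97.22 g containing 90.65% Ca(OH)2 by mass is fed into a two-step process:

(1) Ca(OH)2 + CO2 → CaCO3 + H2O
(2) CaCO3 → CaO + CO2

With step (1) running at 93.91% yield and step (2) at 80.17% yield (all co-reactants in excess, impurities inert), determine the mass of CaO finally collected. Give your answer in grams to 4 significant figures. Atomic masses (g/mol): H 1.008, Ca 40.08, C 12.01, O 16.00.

50.22 g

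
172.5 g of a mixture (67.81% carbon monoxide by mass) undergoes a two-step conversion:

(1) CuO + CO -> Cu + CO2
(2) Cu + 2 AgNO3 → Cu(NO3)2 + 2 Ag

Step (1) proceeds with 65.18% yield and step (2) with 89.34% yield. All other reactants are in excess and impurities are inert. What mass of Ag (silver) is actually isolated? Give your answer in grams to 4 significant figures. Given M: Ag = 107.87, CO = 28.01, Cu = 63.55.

Pure CO = 172.5 × 0.6781 = 116.97 g.
n(CO) = 116.97 / 28.01 = 4.1761 mol.
Step 1 (CO:Cu = 1:1): theoretical n(Cu) = 4.1761 mol; at 65.18% yield, n(Cu) = 2.7220 mol.
Step 2 (Cu:Ag = 1:2): theoretical n(Ag) = 5.4439 mol, so theoretical mass = 5.4439 × 107.87 = 587.24 g.
At 89.34% yield, actual mass of Ag = 587.24 × 0.8934 = 524.64 g.

524.6 g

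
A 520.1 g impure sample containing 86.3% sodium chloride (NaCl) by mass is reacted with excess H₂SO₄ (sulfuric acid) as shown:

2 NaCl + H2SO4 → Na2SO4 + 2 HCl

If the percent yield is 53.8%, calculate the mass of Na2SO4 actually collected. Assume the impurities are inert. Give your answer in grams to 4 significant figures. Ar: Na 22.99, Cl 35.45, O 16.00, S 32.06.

Pure NaCl available = 520.1 g × 0.863 = 448.85 g.
M(NaCl) = 22.99 + 35.45 = 58.44 g/mol.
M(Na2SO4) = 2(22.99) + 32.06 + 4(16.00) = 142.04 g/mol.
n(NaCl) = 448.85 g / 58.44 g/mol = 7.6805 mol.
From the equation the NaCl:Na2SO4 mole ratio is 2:1, so n(Na2SO4) = 7.6805 × 1/2 = 3.8402 mol.
Mass of Na2SO4 = 3.8402 mol × 142.04 g/mol = 545.47 g.
Actual mass collected = 545.47 g × 0.538 = 293.46 g.

293.5 g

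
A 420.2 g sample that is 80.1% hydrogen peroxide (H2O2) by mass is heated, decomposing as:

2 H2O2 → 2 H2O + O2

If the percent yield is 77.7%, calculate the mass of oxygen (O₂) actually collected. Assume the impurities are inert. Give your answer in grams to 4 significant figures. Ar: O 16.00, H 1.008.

123.0 g

Pure H2O2 available = 420.2 g × 0.801 = 336.58 g.
M(H2O2) = 2(1.008) + 2(16.00) = 34.016 g/mol.
M(O2) = 2(16.00) = 32.00 g/mol.
n(H2O2) = 336.58 g / 34.016 g/mol = 9.8948 mol.
From the equation the H2O2:O2 mole ratio is 2:1, so n(O2) = 9.8948 × 1/2 = 4.9474 mol.
Mass of O2 = 4.9474 mol × 32.00 g/mol = 158.32 g.
Actual mass collected = 158.32 g × 0.777 = 123.01 g.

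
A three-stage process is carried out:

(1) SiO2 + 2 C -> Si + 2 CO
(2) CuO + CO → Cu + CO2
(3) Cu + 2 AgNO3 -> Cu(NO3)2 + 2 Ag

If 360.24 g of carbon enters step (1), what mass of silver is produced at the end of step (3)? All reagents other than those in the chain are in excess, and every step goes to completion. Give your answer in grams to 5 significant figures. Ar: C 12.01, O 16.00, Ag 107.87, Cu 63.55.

6471.1 g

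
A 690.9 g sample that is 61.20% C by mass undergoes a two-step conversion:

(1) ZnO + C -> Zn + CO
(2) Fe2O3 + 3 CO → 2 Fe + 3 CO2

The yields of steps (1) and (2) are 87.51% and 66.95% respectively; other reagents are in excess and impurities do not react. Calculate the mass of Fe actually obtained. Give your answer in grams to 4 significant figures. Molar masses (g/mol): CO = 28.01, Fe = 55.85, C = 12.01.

768.0 g

Pure C = 690.9 × 0.6120 = 422.83 g.
n(C) = 422.83 / 12.01 = 35.207 mol.
Step 1 (C:CO = 1:1): theoretical n(CO) = 35.207 mol; at 87.51% yield, n(CO) = 30.809 mol.
Step 2 (CO:Fe = 3:2): theoretical n(Fe) = 20.540 mol, so theoretical mass = 20.540 × 55.85 = 1147.1 g.
At 66.95% yield, actual mass of Fe = 1147.1 × 0.6695 = 768.00 g.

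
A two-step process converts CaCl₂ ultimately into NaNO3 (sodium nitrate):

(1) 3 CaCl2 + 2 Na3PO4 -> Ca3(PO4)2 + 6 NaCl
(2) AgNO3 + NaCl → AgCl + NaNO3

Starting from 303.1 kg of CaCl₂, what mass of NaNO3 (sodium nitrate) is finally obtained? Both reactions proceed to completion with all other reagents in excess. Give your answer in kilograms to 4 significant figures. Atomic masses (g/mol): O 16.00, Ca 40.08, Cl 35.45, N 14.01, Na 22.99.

464.3 kg

M(CaCl2) = 40.08 + 2(35.45) = 110.98 g/mol.
M(NaNO3) = 22.99 + 14.01 + 3(16.00) = 85.00 g/mol.
303.1 kg = 303100 g.
n(CaCl2) = 303100 / 110.98 = 2731.1 mol.
Step 1 gives a 3:6 ratio of CaCl2 to NaCl, so n(NaCl) = 5462.2 mol.
In step 2 the NaCl:NaNO3 ratio is 1:1, so n(NaNO3) = 5462.2 mol.
Mass of NaNO3 = 5462.2 × 85.00 = 464290 g = 464.3 kg.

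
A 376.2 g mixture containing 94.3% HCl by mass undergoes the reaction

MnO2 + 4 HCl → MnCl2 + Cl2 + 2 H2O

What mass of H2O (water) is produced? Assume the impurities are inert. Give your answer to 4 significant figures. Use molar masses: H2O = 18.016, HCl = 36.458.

87.65 g

Mass of pure HCl = 376.2 g × 0.943 = 354.76 g.
n(HCl) = 354.76 g / 36.458 g/mol = 9.7306 mol.
From the equation the HCl:H2O mole ratio is 4:2, so n(H2O) = 9.7306 × 2/4 = 4.8653 mol.
Mass of H2O = 4.8653 mol × 18.016 g/mol = 87.653 g.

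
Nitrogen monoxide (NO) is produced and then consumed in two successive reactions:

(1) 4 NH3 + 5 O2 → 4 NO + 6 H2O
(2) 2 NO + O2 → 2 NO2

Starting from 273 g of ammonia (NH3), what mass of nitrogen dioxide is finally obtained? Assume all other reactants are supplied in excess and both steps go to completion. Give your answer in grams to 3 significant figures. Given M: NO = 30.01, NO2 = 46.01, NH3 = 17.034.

737 g

n(NH3) = 273.0 / 17.034 = 16.03 mol.
Step 1 gives a 4:4 ratio of NH3 to NO, so n(NO) = 16.03 mol.
In step 2 the NO:NO2 ratio is 2:2, so n(NO2) = 16.03 mol.
Mass of NO2 = 16.03 × 46.01 = 737.4 g.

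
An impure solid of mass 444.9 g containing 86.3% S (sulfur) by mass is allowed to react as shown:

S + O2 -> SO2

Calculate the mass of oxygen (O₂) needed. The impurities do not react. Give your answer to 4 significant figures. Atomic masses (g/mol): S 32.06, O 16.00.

383.2 g

Mass of pure S = 444.9 g × 0.863 = 383.95 g.
M(S) = 32.06 g/mol.
M(O2) = 2(16.00) = 32.00 g/mol.
n(S) = 383.95 g / 32.06 g/mol = 11.976 mol.
From the equation the S:O2 mole ratio is 1:1, so n(O2) = 11.976 × 1/1 = 11.976 mol.
Mass of O2 = 11.976 mol × 32.00 g/mol = 383.23 g.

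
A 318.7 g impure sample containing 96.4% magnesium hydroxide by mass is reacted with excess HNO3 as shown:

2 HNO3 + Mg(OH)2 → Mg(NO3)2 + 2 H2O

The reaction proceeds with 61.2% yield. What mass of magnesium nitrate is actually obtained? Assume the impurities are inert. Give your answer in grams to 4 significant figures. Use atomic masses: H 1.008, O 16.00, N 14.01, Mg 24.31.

Pure Mg(OH)2 available = 318.7 g × 0.964 = 307.23 g.
M(Mg(OH)2) = 24.31 + 2(16.00) + 2(1.008) = 58.326 g/mol.
M(Mg(NO3)2) = 24.31 + 2(14.01) + 6(16.00) = 148.33 g/mol.
n(Mg(OH)2) = 307.23 g / 58.326 g/mol = 5.2674 mol.
From the equation the Mg(OH)2:Mg(NO3)2 mole ratio is 1:1, so n(Mg(NO3)2) = 5.2674 × 1/1 = 5.2674 mol.
Mass of Mg(NO3)2 = 5.2674 mol × 148.33 g/mol = 781.31 g.
Actual mass collected = 781.31 g × 0.612 = 478.16 g.

478.2 g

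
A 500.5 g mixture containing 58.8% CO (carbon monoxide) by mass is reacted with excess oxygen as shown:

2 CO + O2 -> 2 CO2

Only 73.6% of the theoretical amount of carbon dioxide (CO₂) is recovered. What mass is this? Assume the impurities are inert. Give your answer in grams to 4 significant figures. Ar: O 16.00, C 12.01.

340.3 g

Pure CO available = 500.5 g × 0.588 = 294.29 g.
M(CO) = 12.01 + 16.00 = 28.01 g/mol.
M(CO2) = 12.01 + 2(16.00) = 44.01 g/mol.
n(CO) = 294.29 g / 28.01 g/mol = 10.507 mol.
From the equation the CO:CO2 mole ratio is 2:2, so n(CO2) = 10.507 × 2/2 = 10.507 mol.
Mass of CO2 = 10.507 mol × 44.01 g/mol = 462.40 g.
Actual mass collected = 462.40 g × 0.736 = 340.33 g.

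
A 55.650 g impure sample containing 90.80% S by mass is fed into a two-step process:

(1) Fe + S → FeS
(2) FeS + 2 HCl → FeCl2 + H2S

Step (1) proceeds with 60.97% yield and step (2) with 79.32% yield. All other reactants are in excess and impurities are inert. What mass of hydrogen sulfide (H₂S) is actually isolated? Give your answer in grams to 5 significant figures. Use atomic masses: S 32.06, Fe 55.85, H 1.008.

Pure S = 55.650 × 0.9080 = 50.5302 g.
M(S) = 32.06 g/mol.
M(H2S) = 2(1.008) + 32.06 = 34.076 g/mol.
n(S) = 50.5302 / 32.06 = 1.57611 mol.
Step 1 (S:FeS = 1:1): theoretical n(FeS) = 1.57611 mol; at 60.97% yield, n(FeS) = 0.960956 mol.
Step 2 (FeS:H2S = 1:1): theoretical n(H2S) = 0.960956 mol, so theoretical mass = 0.960956 × 34.076 = 32.7456 g.
At 79.32% yield, actual mass of H2S = 32.7456 × 0.7932 = 25.9738 g.

25.974 g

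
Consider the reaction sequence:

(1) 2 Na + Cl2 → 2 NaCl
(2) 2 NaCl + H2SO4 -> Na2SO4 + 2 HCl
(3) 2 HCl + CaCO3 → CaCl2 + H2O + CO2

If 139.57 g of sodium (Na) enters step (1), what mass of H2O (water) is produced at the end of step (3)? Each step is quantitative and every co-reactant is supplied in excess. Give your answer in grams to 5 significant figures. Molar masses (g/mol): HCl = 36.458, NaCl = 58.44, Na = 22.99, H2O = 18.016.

54.687 g

n(Na) = 139.57 / 22.99 = 6.07090 mol.
Reaction (1): Na→NaCl ratio 2:2 ⇒ n(NaCl) = 6.07090 mol.
Reaction (2): NaCl→HCl ratio 2:2 ⇒ n(HCl) = 6.07090 mol.
Reaction (3): HCl→H2O ratio 2:1 ⇒ n(H2O) = 3.03545 mol.
Mass of H2O = 3.03545 × 18.016 = 54.6867 g.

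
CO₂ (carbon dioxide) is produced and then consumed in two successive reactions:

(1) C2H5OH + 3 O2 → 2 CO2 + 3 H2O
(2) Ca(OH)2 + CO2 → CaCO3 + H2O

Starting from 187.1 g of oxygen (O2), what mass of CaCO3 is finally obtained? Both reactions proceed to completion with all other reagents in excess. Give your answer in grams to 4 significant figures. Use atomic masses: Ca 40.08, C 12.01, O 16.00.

M(O2) = 2(16.00) = 32.00 g/mol.
M(CaCO3) = 40.08 + 12.01 + 3(16.00) = 100.09 g/mol.
n(O2) = 187.10 / 32.00 = 5.8469 mol.
Step 1 gives a 3:2 ratio of O2 to CO2, so n(CO2) = 3.8979 mol.
In step 2 the CO2:CaCO3 ratio is 1:1, so n(CaCO3) = 3.8979 mol.
Mass of CaCO3 = 3.8979 × 100.09 = 390.14 g.

390.1 g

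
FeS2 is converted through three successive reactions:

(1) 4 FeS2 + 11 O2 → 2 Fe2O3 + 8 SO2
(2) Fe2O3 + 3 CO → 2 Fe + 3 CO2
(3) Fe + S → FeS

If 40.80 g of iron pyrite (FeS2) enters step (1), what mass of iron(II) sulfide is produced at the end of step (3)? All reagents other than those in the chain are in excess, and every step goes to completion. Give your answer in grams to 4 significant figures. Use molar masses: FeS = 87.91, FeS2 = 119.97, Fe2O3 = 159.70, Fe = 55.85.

n(FeS2) = 40.80 / 119.97 = 0.34009 mol.
Reaction (1): FeS2→Fe2O3 ratio 4:2 ⇒ n(Fe2O3) = 0.17004 mol.
Reaction (2): Fe2O3→Fe ratio 1:2 ⇒ n(Fe) = 0.34009 mol.
Reaction (3): Fe→FeS ratio 1:1 ⇒ n(FeS) = 0.34009 mol.
Mass of FeS = 0.34009 × 87.91 = 29.897 g.

29.90 g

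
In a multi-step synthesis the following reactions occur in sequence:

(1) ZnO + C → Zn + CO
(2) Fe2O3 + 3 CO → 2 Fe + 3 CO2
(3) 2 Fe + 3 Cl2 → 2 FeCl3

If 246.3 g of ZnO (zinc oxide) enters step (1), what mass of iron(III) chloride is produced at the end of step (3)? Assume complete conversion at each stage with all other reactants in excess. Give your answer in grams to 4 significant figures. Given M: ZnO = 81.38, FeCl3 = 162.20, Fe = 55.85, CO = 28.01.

n(ZnO) = 246.3 / 81.38 = 3.0265 mol.
Reaction (1): ZnO→CO ratio 1:1 ⇒ n(CO) = 3.0265 mol.
Reaction (2): CO→Fe ratio 3:2 ⇒ n(Fe) = 2.0177 mol.
Reaction (3): Fe→FeCl3 ratio 2:2 ⇒ n(FeCl3) = 2.0177 mol.
Mass of FeCl3 = 2.0177 × 162.20 = 327.27 g.

327.3 g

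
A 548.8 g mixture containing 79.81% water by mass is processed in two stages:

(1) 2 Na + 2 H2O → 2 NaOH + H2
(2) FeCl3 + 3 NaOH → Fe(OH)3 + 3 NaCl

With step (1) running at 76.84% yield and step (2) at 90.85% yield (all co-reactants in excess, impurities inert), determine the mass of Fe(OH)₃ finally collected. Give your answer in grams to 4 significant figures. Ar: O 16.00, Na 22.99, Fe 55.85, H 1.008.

Pure H2O = 548.8 × 0.7981 = 438.00 g.
M(H2O) = 2(1.008) + 16.00 = 18.016 g/mol.
M(Fe(OH)3) = 55.85 + 3(16.00) + 3(1.008) = 106.874 g/mol.
n(H2O) = 438.00 / 18.016 = 24.312 mol.
Step 1 (H2O:NaOH = 2:2): theoretical n(NaOH) = 24.312 mol; at 76.84% yield, n(NaOH) = 18.681 mol.
Step 2 (NaOH:Fe(OH)3 = 3:1): theoretical n(Fe(OH)3) = 6.2270 mol, so theoretical mass = 6.2270 × 106.874 = 665.50 g.
At 90.85% yield, actual mass of Fe(OH)3 = 665.50 × 0.9085 = 604.61 g.

604.6 g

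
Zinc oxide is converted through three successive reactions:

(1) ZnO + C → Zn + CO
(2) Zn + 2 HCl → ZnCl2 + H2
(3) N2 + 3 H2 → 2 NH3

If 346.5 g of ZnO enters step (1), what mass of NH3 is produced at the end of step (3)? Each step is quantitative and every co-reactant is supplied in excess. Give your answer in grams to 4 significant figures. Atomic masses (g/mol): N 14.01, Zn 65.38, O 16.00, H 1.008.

M(ZnO) = 65.38 + 16.00 = 81.38 g/mol.
M(NH3) = 14.01 + 3(1.008) = 17.034 g/mol.
n(ZnO) = 346.5 / 81.38 = 4.2578 mol.
Reaction (1): ZnO→Zn ratio 1:1 ⇒ n(Zn) = 4.2578 mol.
Reaction (2): Zn→H2 ratio 1:1 ⇒ n(H2) = 4.2578 mol.
Reaction (3): H2→NH3 ratio 3:2 ⇒ n(NH3) = 2.8385 mol.
Mass of NH3 = 2.8385 × 17.034 = 48.352 g.

48.35 g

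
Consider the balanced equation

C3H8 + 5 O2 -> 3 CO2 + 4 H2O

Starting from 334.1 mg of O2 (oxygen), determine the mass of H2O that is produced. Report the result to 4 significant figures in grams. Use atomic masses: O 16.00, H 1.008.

0.1505 g

M(O2) = 2(16.00) = 32.00 g/mol.
M(H2O) = 2(1.008) + 16.00 = 18.016 g/mol.
Convert: 334.1 mg = 0.33410 g.
n(O2) = 0.33410 g / 32.00 g/mol = 0.010441 mol.
From the equation the O2:H2O mole ratio is 5:4, so n(H2O) = 0.010441 × 4/5 = 0.0083525 mol.
Mass of H2O = 0.0083525 mol × 18.016 g/mol = 0.15048 g.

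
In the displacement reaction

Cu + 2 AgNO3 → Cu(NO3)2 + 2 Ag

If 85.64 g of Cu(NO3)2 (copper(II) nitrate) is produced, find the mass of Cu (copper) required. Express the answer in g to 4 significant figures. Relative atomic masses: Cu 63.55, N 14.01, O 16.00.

29.02 g

M(Cu(NO3)2) = 63.55 + 2(14.01) + 6(16.00) = 187.57 g/mol.
M(Cu) = 63.55 g/mol.
n(Cu(NO3)2) = 85.640 g / 187.57 g/mol = 0.45658 mol.
From the equation the Cu(NO3)2:Cu mole ratio is 1:1, so n(Cu) = 0.45658 × 1/1 = 0.45658 mol.
Mass of Cu = 0.45658 mol × 63.55 g/mol = 29.015 g.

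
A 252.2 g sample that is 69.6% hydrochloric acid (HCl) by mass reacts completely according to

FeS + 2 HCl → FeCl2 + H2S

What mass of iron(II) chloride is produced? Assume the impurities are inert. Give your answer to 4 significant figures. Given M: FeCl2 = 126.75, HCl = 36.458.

305.1 g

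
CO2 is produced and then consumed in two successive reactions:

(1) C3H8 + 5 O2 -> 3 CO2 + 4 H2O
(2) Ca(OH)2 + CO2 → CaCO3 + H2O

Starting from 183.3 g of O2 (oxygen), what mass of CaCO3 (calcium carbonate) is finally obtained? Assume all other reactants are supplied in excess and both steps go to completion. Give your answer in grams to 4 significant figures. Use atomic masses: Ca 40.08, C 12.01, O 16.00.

344.0 g

M(O2) = 2(16.00) = 32.00 g/mol.
M(CaCO3) = 40.08 + 12.01 + 3(16.00) = 100.09 g/mol.
n(O2) = 183.30 / 32.00 = 5.7281 mol.
Step 1 gives a 5:3 ratio of O2 to CO2, so n(CO2) = 3.4369 mol.
In step 2 the CO2:CaCO3 ratio is 1:1, so n(CaCO3) = 3.4369 mol.
Mass of CaCO3 = 3.4369 × 100.09 = 344.00 g.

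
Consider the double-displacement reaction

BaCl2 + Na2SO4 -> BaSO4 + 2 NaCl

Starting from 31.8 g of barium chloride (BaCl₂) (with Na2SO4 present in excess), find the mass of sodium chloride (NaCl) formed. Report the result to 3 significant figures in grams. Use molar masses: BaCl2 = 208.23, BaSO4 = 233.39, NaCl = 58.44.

17.8 g

n(BaCl2) = 31.80 g / 208.23 g/mol = 0.1527 mol.
From the equation the BaCl2:NaCl mole ratio is 1:2, so n(NaCl) = 0.1527 × 2/1 = 0.3054 mol.
Mass of NaCl = 0.3054 mol × 58.44 g/mol = 17.85 g.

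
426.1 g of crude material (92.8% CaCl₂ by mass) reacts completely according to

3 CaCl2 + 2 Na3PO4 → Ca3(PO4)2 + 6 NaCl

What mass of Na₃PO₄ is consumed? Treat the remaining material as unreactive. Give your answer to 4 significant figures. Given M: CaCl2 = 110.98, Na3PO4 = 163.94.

Mass of pure CaCl2 = 426.1 g × 0.928 = 395.42 g.
n(CaCl2) = 395.42 g / 110.98 g/mol = 3.5630 mol.
From the equation the CaCl2:Na3PO4 mole ratio is 3:2, so n(Na3PO4) = 3.5630 × 2/3 = 2.3753 mol.
Mass of Na3PO4 = 2.3753 mol × 163.94 g/mol = 389.41 g.

389.4 g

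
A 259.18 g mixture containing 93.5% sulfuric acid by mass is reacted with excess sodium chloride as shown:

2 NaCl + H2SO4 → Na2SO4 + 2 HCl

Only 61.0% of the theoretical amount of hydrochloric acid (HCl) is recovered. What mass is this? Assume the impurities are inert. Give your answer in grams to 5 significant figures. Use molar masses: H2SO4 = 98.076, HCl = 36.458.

109.90 g

Pure H2SO4 available = 259.18 g × 0.935 = 242.333 g.
n(H2SO4) = 242.333 g / 98.076 g/mol = 2.47087 mol.
From the equation the H2SO4:HCl mole ratio is 1:2, so n(HCl) = 2.47087 × 2/1 = 4.94175 mol.
Mass of HCl = 4.94175 mol × 36.458 g/mol = 180.166 g.
Actual mass collected = 180.166 g × 0.610 = 109.901 g.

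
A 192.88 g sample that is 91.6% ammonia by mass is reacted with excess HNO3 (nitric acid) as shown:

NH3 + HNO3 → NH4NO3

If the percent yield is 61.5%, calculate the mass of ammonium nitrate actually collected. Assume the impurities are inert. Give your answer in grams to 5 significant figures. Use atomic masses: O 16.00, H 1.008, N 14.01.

510.64 g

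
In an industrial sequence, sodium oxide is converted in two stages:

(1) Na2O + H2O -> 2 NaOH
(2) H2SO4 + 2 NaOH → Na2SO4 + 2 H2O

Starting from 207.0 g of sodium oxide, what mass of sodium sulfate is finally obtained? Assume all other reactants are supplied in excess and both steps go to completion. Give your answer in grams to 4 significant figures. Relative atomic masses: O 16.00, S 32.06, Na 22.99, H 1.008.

474.4 g

M(Na2O) = 2(22.99) + 16.00 = 61.98 g/mol.
M(Na2SO4) = 2(22.99) + 32.06 + 4(16.00) = 142.04 g/mol.
n(Na2O) = 207.00 / 61.98 = 3.3398 mol.
Step 1 gives a 1:2 ratio of Na2O to NaOH, so n(NaOH) = 6.6796 mol.
In step 2 the NaOH:Na2SO4 ratio is 2:1, so n(Na2SO4) = 3.3398 mol.
Mass of Na2SO4 = 3.3398 × 142.04 = 474.38 g.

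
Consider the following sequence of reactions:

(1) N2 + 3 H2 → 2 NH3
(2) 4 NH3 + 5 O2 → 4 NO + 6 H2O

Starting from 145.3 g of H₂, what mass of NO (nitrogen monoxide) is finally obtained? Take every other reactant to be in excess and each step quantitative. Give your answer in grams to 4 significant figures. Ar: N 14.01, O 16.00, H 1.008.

1442 g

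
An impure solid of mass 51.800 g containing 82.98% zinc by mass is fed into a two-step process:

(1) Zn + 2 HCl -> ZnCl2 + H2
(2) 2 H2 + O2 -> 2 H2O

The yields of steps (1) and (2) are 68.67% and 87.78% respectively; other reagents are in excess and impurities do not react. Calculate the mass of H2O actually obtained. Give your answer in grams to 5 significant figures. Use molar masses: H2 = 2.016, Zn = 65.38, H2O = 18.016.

Pure Zn = 51.800 × 0.8298 = 42.9836 g.
n(Zn) = 42.9836 / 65.38 = 0.657443 mol.
Step 1 (Zn:H2 = 1:1): theoretical n(H2) = 0.657443 mol; at 68.67% yield, n(H2) = 0.451466 mol.
Step 2 (H2:H2O = 2:2): theoretical n(H2O) = 0.451466 mol, so theoretical mass = 0.451466 × 18.016 = 8.13362 g.
At 87.78% yield, actual mass of H2O = 8.13362 × 0.8778 = 7.13969 g.

7.1397 g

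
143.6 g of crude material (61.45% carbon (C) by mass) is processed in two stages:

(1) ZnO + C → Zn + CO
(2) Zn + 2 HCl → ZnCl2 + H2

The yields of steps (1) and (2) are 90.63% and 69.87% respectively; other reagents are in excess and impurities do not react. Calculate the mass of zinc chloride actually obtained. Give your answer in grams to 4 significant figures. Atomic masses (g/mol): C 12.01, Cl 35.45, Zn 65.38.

Pure C = 143.6 × 0.6145 = 88.242 g.
M(C) = 12.01 g/mol.
M(ZnCl2) = 65.38 + 2(35.45) = 136.28 g/mol.
n(C) = 88.242 / 12.01 = 7.3474 mol.
Step 1 (C:Zn = 1:1): theoretical n(Zn) = 7.3474 mol; at 90.63% yield, n(Zn) = 6.6589 mol.
Step 2 (Zn:ZnCl2 = 1:1): theoretical n(ZnCl2) = 6.6589 mol, so theoretical mass = 6.6589 × 136.28 = 907.48 g.
At 69.87% yield, actual mass of ZnCl2 = 907.48 × 0.6987 = 634.06 g.

634.1 g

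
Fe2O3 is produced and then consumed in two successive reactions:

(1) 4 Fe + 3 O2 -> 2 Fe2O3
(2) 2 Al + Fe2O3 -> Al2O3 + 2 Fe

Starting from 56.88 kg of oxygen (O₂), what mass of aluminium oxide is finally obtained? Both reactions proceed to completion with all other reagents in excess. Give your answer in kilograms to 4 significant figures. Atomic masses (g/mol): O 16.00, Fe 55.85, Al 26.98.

120.8 kg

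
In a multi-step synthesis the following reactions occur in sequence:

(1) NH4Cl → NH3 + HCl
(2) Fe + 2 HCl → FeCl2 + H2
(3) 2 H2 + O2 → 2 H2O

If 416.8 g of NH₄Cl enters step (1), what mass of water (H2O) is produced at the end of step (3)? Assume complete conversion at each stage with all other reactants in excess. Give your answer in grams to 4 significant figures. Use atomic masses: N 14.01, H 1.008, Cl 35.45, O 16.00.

M(NH4Cl) = 14.01 + 4(1.008) + 35.45 = 53.492 g/mol.
M(H2O) = 2(1.008) + 16.00 = 18.016 g/mol.
n(NH4Cl) = 416.8 / 53.492 = 7.7918 mol.
Reaction (1): NH4Cl→HCl ratio 1:1 ⇒ n(HCl) = 7.7918 mol.
Reaction (2): HCl→H2 ratio 2:1 ⇒ n(H2) = 3.8959 mol.
Reaction (3): H2→H2O ratio 2:2 ⇒ n(H2O) = 3.8959 mol.
Mass of H2O = 3.8959 × 18.016 = 70.189 g.

70.19 g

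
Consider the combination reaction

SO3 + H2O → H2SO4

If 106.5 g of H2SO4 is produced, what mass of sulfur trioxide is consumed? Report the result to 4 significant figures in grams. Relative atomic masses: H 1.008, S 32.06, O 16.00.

86.94 g

M(H2SO4) = 2(1.008) + 32.06 + 4(16.00) = 98.076 g/mol.
M(SO3) = 32.06 + 3(16.00) = 80.06 g/mol.
n(H2SO4) = 106.50 g / 98.076 g/mol = 1.0859 mol.
From the equation the H2SO4:SO3 mole ratio is 1:1, so n(SO3) = 1.0859 × 1/1 = 1.0859 mol.
Mass of SO3 = 1.0859 mol × 80.06 g/mol = 86.937 g.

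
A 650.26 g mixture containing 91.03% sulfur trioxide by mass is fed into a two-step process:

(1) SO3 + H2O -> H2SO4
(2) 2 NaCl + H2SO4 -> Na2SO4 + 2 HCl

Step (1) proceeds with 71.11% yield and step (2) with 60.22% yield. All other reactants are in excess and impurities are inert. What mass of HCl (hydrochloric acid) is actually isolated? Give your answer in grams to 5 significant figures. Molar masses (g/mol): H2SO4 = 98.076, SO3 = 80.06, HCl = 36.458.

230.86 g

Pure SO3 = 650.26 × 0.9103 = 591.932 g.
n(SO3) = 591.932 / 80.06 = 7.39360 mol.
Step 1 (SO3:H2SO4 = 1:1): theoretical n(H2SO4) = 7.39360 mol; at 71.11% yield, n(H2SO4) = 5.25759 mol.
Step 2 (H2SO4:HCl = 1:2): theoretical n(HCl) = 10.5152 mol, so theoretical mass = 10.5152 × 36.458 = 383.362 g.
At 60.22% yield, actual mass of HCl = 383.362 × 0.6022 = 230.861 g.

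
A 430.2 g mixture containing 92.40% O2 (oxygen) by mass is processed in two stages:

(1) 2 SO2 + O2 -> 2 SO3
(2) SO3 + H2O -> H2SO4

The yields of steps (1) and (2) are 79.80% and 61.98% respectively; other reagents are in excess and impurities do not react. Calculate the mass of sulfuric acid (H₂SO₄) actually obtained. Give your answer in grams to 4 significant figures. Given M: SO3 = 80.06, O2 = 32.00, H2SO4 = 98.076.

1205 g

Pure O2 = 430.2 × 0.9240 = 397.50 g.
n(O2) = 397.50 / 32.00 = 12.422 mol.
Step 1 (O2:SO3 = 1:2): theoretical n(SO3) = 24.844 mol; at 79.80% yield, n(SO3) = 19.826 mol.
Step 2 (SO3:H2SO4 = 1:1): theoretical n(H2SO4) = 19.826 mol, so theoretical mass = 19.826 × 98.076 = 1944.4 g.
At 61.98% yield, actual mass of H2SO4 = 1944.4 × 0.6198 = 1205.1 g.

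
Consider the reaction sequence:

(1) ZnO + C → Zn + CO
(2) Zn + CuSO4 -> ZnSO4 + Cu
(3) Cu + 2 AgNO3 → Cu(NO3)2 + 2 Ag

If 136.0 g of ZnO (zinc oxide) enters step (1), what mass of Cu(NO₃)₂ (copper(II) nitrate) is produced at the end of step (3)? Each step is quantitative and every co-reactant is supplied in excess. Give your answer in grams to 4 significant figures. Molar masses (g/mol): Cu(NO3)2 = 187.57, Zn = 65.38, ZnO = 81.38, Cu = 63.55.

n(ZnO) = 136.0 / 81.38 = 1.6712 mol.
Reaction (1): ZnO→Zn ratio 1:1 ⇒ n(Zn) = 1.6712 mol.
Reaction (2): Zn→Cu ratio 1:1 ⇒ n(Cu) = 1.6712 mol.
Reaction (3): Cu→Cu(NO3)2 ratio 1:1 ⇒ n(Cu(NO3)2) = 1.6712 mol.
Mass of Cu(NO3)2 = 1.6712 × 187.57 = 313.46 g.

313.5 g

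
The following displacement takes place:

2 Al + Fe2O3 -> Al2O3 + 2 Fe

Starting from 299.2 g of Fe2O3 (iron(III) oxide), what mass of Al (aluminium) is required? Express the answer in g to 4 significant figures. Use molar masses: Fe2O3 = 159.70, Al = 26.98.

101.1 g

n(Fe2O3) = 299.20 g / 159.70 g/mol = 1.8735 mol.
From the equation the Fe2O3:Al mole ratio is 1:2, so n(Al) = 1.8735 × 2/1 = 3.7470 mol.
Mass of Al = 3.7470 mol × 26.98 g/mol = 101.09 g.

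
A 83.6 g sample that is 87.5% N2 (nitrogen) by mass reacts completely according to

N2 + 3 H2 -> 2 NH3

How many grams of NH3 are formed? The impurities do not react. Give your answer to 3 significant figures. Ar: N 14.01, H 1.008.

88.9 g

Mass of pure N2 = 83.6 g × 0.875 = 73.15 g.
M(N2) = 2(14.01) = 28.02 g/mol.
M(NH3) = 14.01 + 3(1.008) = 17.034 g/mol.
n(N2) = 73.15 g / 28.02 g/mol = 2.611 mol.
From the equation the N2:NH3 mole ratio is 1:2, so n(NH3) = 2.611 × 2/1 = 5.221 mol.
Mass of NH3 = 5.221 mol × 17.034 g/mol = 88.94 g.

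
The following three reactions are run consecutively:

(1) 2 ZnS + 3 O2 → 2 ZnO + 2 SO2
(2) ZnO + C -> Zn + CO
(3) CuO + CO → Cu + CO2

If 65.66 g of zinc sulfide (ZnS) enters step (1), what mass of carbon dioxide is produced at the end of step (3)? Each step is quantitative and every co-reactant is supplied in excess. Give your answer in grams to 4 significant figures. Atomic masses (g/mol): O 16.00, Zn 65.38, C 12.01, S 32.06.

29.66 g

M(ZnS) = 65.38 + 32.06 = 97.44 g/mol.
M(CO2) = 12.01 + 2(16.00) = 44.01 g/mol.
n(ZnS) = 65.66 / 97.44 = 0.67385 mol.
Reaction (1): ZnS→ZnO ratio 2:2 ⇒ n(ZnO) = 0.67385 mol.
Reaction (2): ZnO→CO ratio 1:1 ⇒ n(CO) = 0.67385 mol.
Reaction (3): CO→CO2 ratio 1:1 ⇒ n(CO2) = 0.67385 mol.
Mass of CO2 = 0.67385 × 44.01 = 29.656 g.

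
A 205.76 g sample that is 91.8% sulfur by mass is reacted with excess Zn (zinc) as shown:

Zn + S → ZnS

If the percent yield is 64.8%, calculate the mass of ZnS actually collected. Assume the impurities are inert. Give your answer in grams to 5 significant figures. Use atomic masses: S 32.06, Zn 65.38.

Pure S available = 205.76 g × 0.918 = 188.888 g.
M(S) = 32.06 g/mol.
M(ZnS) = 65.38 + 32.06 = 97.44 g/mol.
n(S) = 188.888 g / 32.06 g/mol = 5.89169 mol.
From the equation the S:ZnS mole ratio is 1:1, so n(ZnS) = 5.89169 × 1/1 = 5.89169 mol.
Mass of ZnS = 5.89169 mol × 97.44 g/mol = 574.087 g.
Actual mass collected = 574.087 g × 0.648 = 372.008 g.

372.01 g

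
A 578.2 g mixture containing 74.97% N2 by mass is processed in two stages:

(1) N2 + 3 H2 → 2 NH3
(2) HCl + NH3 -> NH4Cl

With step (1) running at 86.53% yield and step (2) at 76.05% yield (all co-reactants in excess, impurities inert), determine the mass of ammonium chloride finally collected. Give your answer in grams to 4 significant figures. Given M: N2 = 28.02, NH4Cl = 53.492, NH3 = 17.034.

Pure N2 = 578.2 × 0.7497 = 433.48 g.
n(N2) = 433.48 / 28.02 = 15.470 mol.
Step 1 (N2:NH3 = 1:2): theoretical n(NH3) = 30.941 mol; at 86.53% yield, n(NH3) = 26.773 mol.
Step 2 (NH3:NH4Cl = 1:1): theoretical n(NH4Cl) = 26.773 mol, so theoretical mass = 26.773 × 53.492 = 1432.1 g.
At 76.05% yield, actual mass of NH4Cl = 1432.1 × 0.7605 = 1089.1 g.

1089 g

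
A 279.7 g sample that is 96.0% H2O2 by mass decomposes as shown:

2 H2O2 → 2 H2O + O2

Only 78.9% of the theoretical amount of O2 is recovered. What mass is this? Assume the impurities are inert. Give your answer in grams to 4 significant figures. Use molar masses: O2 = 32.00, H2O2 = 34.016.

99.65 g

Pure H2O2 available = 279.7 g × 0.960 = 268.51 g.
n(H2O2) = 268.51 g / 34.016 g/mol = 7.8937 mol.
From the equation the H2O2:O2 mole ratio is 2:1, so n(O2) = 7.8937 × 1/2 = 3.9468 mol.
Mass of O2 = 3.9468 mol × 32.00 g/mol = 126.30 g.
Actual mass collected = 126.30 g × 0.789 = 99.650 g.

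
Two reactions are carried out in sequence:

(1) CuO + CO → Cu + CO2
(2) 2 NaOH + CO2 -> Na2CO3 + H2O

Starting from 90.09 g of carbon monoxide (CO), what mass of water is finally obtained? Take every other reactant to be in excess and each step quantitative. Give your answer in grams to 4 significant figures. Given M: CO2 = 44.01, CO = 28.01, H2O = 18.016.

57.95 g

n(CO) = 90.090 / 28.01 = 3.2164 mol.
Step 1 gives a 1:1 ratio of CO to CO2, so n(CO2) = 3.2164 mol.
In step 2 the CO2:H2O ratio is 1:1, so n(H2O) = 3.2164 mol.
Mass of H2O = 3.2164 × 18.016 = 57.946 g.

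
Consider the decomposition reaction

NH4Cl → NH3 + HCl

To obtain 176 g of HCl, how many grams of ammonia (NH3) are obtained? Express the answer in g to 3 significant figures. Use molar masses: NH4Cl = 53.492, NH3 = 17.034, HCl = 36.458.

82.2 g

n(HCl) = 176.0 g / 36.458 g/mol = 4.827 mol.
From the equation the HCl:NH3 mole ratio is 1:1, so n(NH3) = 4.827 × 1/1 = 4.827 mol.
Mass of NH3 = 4.827 mol × 17.034 g/mol = 82.23 g.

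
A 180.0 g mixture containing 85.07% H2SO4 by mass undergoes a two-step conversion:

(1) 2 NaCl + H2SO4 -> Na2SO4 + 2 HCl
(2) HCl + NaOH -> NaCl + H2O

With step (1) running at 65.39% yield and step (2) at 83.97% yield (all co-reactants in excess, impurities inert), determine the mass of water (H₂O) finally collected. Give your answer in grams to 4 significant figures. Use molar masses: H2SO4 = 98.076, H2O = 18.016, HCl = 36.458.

30.89 g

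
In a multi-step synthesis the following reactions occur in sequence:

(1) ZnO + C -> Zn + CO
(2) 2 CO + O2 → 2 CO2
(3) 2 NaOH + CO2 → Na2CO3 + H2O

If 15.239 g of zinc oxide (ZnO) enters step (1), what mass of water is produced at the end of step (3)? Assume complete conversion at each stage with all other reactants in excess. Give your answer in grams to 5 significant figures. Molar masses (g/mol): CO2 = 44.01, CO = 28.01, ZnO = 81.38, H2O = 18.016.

3.3736 g

n(ZnO) = 15.239 / 81.38 = 0.187257 mol.
Reaction (1): ZnO→CO ratio 1:1 ⇒ n(CO) = 0.187257 mol.
Reaction (2): CO→CO2 ratio 2:2 ⇒ n(CO2) = 0.187257 mol.
Reaction (3): CO2→H2O ratio 1:1 ⇒ n(H2O) = 0.187257 mol.
Mass of H2O = 0.187257 × 18.016 = 3.37363 g.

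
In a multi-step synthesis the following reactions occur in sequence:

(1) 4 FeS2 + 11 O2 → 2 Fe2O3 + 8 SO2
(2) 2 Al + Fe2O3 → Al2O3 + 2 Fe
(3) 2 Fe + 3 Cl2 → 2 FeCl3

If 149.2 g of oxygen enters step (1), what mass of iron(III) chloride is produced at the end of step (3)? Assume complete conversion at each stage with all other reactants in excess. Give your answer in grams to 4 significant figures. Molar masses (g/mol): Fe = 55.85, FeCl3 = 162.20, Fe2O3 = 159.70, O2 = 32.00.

275.0 g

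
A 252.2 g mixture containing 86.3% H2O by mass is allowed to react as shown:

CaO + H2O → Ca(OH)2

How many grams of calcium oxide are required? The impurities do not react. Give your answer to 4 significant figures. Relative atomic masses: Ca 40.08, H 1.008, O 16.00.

Mass of pure H2O = 252.2 g × 0.863 = 217.65 g.
M(H2O) = 2(1.008) + 16.00 = 18.016 g/mol.
M(CaO) = 40.08 + 16.00 = 56.08 g/mol.
n(H2O) = 217.65 g / 18.016 g/mol = 12.081 mol.
From the equation the H2O:CaO mole ratio is 1:1, so n(CaO) = 12.081 × 1/1 = 12.081 mol.
Mass of CaO = 12.081 mol × 56.08 g/mol = 677.49 g.

677.5 g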